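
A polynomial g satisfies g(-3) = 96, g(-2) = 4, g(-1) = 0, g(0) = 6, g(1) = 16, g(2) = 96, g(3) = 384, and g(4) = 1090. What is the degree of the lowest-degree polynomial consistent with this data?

Forward differences of the values at x = -3, -2, -1, 0, 1, 2, 3, 4:
  g  : 96  4  0  6  16  96  384  1090
  Δ  : -92  -4  6  10  80  288  706
  Δ^2: 88  10  4  70  208  418
  Δ^3: -78  -6  66  138  210
  Δ^4: 72  72  72  72
  Δ^5: 0  0  0
  Δ^6: 0  0
  Δ^7: 0
The fourth differences are constant (72) and nonzero, while all higher differences vanish, so the minimal degree is 4.

4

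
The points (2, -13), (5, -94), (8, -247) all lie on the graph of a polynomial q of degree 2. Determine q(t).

Write q(t) = at^2 + bt + c. Substituting each data point gives a linear system:
  4a + 2b + c = -13
  25a + 5b + c = -94
  64a + 8b + c = -247
Solving the system yields a = -4, b = 1, c = 1.
So q(t) = -4t² + t + 1.
Check: q(8) = -247. ✓

q(t) = -4t^2 + t + 1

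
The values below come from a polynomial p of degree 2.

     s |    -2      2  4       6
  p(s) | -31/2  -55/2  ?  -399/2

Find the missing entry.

The 3 known points determine the degree-2 polynomial uniquely.
Write p(s) = as^2 + bs + c. Substituting each data point gives a linear system:
  4a - 2b + c = -31/2
  4a + 2b + c = -55/2
  36a + 6b + c = -399/2
Solving the system yields a = -5, b = -3, c = -3/2.
So p(s) = -5s^2 - 3s - 3/2.
Then p(4) = -187/2.

-187/2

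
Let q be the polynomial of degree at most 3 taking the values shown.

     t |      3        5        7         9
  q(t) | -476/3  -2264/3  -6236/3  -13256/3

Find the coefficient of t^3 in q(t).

Write q(t) = at^3 + bt^2 + ct + d. Substituting each data point gives a linear system:
  27a + 9b + 3c + d = -476/3
  125a + 25b + 5c + d = -2264/3
  343a + 49b + 7c + d = -6236/3
  729a + 81b + 9c + d = -13256/3
Solving the system yields a = -6, b = -1, c = 4, d = 1/3.
So q(t) = -6t³ - t² + 4t + 1/3.
The leading coefficient is -6.

-6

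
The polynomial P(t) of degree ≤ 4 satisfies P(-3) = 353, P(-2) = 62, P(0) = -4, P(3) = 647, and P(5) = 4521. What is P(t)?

P(t) = 6t^4 + 6t^3 + 2t^2 - 5t - 4

Write P(t) = at^4 + bt^3 + ct^2 + dt + e. Substituting each data point gives a linear system:
  81a - 27b + 9c - 3d + e = 353
  16a - 8b + 4c - 2d + e = 62
  e = -4
  81a + 27b + 9c + 3d + e = 647
  625a + 125b + 25c + 5d + e = 4521
Solving the system yields a = 6, b = 6, c = 2, d = -5, e = -4.
So P(t) = 6t⁴ + 6t³ + 2t² - 5t - 4.
Check: P(5) = 4521. ✓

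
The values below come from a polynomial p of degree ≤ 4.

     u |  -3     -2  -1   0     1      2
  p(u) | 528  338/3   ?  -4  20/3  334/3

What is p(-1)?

On equispaced nodes a degree-4 polynomial has vanishing fifth forward difference, so
  - p(-3) + 5·p(-2) - 10·p(-1) + 10·p(0) - 5·p(1) + p(2) = 0.
Substituting the known values and solving for p(-1):
  -10·p(-1) = -220/3
  p(-1) = 22/3.

22/3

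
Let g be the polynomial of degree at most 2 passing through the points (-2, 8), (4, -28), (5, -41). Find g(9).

-113

Write g(x) = ax^2 + bx + c. Substituting each data point gives a linear system:
  4a - 2b + c = 8
  16a + 4b + c = -28
  25a + 5b + c = -41
Solving the system yields a = -1, b = -4, c = 4.
So g(x) = -x^2 - 4x + 4.
Then g(9) = -113.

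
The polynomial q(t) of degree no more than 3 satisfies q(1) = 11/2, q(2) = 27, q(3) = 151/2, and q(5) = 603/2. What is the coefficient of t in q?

Write q(t) = at^3 + bt^2 + ct + d. Substituting each data point gives a linear system:
  a + b + c + d = 11/2
  8a + 4b + 2c + d = 27
  27a + 9b + 3c + d = 151/2
  125a + 25b + 5c + d = 603/2
Solving the system yields a = 2, b = 3/2, c = 3, d = -1.
So q(t) = 2t³ + (3/2)t² + 3t - 1.
The coefficient of t is 3.

3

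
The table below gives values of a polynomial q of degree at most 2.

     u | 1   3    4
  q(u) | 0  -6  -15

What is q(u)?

q(u) = -2u^2 + 5u - 3

Write q(u) = au^2 + bu + c. Substituting each data point gives a linear system:
  a + b + c = 0
  9a + 3b + c = -6
  16a + 4b + c = -15
Solving the system yields a = -2, b = 5, c = -3.
So q(u) = -2u^2 + 5u - 3.
Check: q(3) = -6. ✓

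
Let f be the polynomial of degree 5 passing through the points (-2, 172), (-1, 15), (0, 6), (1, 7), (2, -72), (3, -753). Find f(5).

-11049

Forward differences of the values at u = -2, -1, 0, 1, 2, 3:
  f  : 172  15  6  7  -72  -753
  Δ  : -157  -9  1  -79  -681
  Δ^2: 148  10  -80  -602
  Δ^3: -138  -90  -522
  Δ^4: 48  -432
  Δ^5: -480
The fifth differences are constant, confirming degree 5.
Interpolating (Newton forward form) and evaluating at u = 5 gives f(5) = -11049.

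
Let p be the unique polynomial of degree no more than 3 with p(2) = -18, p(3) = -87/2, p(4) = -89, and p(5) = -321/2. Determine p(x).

Using the Lagrange interpolation formula with nodes 2, 3, 4, 5:
  L_0(x) = (x - 3)(x - 4)(x - 5) / -6
  L_1(x) = (x - 2)(x - 4)(x - 5) / 2
  L_2(x) = (x - 2)(x - 3)(x - 5) / -2
  L_3(x) = (x - 2)(x - 3)(x - 4) / 6
Then p(x) = -18·L_0(x) - 87/2·L_1(x) - 89·L_2(x) - 321/2·L_3(x).
Expanding and collecting terms gives p(x) = -x^3 - x^2 - (3/2)x - 3.
Check: p(2) = -18. ✓

p(x) = -x^3 - x^2 - (3/2)x - 3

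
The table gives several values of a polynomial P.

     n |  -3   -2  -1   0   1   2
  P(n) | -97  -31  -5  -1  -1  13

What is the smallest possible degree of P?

3

Forward differences of the values at n = -3, -2, -1, 0, 1, 2:
  P  : -97  -31  -5  -1  -1  13
  Δ  : 66  26  4  0  14
  Δ^2: -40  -22  -4  14
  Δ^3: 18  18  18
  Δ^4: 0  0
  Δ^5: 0
The third differences are constant (18) and nonzero, while all higher differences vanish, so the minimal degree is 3.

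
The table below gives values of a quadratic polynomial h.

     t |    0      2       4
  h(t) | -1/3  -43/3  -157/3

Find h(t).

h(t) = -3t^2 - t - 1/3

Write h(t) = at^2 + bt + c. Substituting each data point gives a linear system:
  c = -1/3
  4a + 2b + c = -43/3
  16a + 4b + c = -157/3
Solving the system yields a = -3, b = -1, c = -1/3.
So h(t) = -3t^2 - t - 1/3.
Check: h(4) = -157/3. ✓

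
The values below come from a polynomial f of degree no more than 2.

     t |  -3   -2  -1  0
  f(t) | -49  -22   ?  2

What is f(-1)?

On equispaced nodes a degree-2 polynomial has vanishing third forward difference, so
  - f(-3) + 3·f(-2) - 3·f(-1) + f(0) = 0.
Substituting the known values and solving for f(-1):
  -3·f(-1) = 15
  f(-1) = -5.

-5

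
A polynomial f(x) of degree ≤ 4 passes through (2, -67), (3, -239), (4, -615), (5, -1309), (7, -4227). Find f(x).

f(x) = -x^4 - 5x^3 - 2x^2 - 2x + 1

Write f(x) = ax^4 + bx^3 + cx^2 + dx + e. Substituting each data point gives a linear system:
  16a + 8b + 4c + 2d + e = -67
  81a + 27b + 9c + 3d + e = -239
  256a + 64b + 16c + 4d + e = -615
  625a + 125b + 25c + 5d + e = -1309
  2401a + 343b + 49c + 7d + e = -4227
Solving the system yields a = -1, b = -5, c = -2, d = -2, e = 1.
So f(x) = -x⁴ - 5x³ - 2x² - 2x + 1.
Check: f(5) = -1309. ✓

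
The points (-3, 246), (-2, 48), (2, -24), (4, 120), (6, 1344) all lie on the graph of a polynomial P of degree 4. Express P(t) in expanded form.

Using the Lagrange interpolation formula with nodes -3, -2, 2, 4, 6:
  L_0(t) = (t + 2)(t - 2)(t - 4)(t - 6) / 315
  L_1(t) = (t + 3)(t - 2)(t - 4)(t - 6) / -192
  L_2(t) = (t + 3)(t + 2)(t - 4)(t - 6) / 160
  L_3(t) = (t + 3)(t + 2)(t - 2)(t - 6) / -168
  L_4(t) = (t + 3)(t + 2)(t - 2)(t - 4) / 576
Then P(t) = 246·L_0(t) + 48·L_1(t) - 24·L_2(t) + 120·L_3(t) + 1344·L_4(t).
Expanding and collecting terms gives P(t) = 2t^4 - 5t^3 - 5t^2 + 2t.
Check: P(-2) = 48. ✓

P(t) = 2t^4 - 5t^3 - 5t^2 + 2t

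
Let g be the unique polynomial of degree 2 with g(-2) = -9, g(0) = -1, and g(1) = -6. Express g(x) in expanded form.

g(x) = -3x^2 - 2x - 1

Write g(x) = ax^2 + bx + c. Substituting each data point gives a linear system:
  4a - 2b + c = -9
  c = -1
  a + b + c = -6
Solving the system yields a = -3, b = -2, c = -1.
So g(x) = -3x^2 - 2x - 1.
Check: g(-2) = -9. ✓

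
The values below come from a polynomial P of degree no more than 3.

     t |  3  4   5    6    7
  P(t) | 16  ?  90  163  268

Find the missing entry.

43

On equispaced nodes a degree-3 polynomial has vanishing fourth forward difference, so
  P(3) - 4·P(4) + 6·P(5) - 4·P(6) + P(7) = 0.
Substituting the known values and solving for P(4):
  -4·P(4) = -172
  P(4) = 43.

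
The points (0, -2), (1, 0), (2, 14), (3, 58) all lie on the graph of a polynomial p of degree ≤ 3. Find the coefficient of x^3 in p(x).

3

Write p(x) = ax^3 + bx^2 + cx + d. Substituting each data point gives a linear system:
  d = -2
  a + b + c + d = 0
  8a + 4b + 2c + d = 14
  27a + 9b + 3c + d = 58
Solving the system yields a = 3, b = -3, c = 2, d = -2.
So p(x) = 3x^3 - 3x^2 + 2x - 2.
The leading coefficient is 3.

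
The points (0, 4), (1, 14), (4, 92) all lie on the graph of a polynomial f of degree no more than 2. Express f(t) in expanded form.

f(t) = 4t^2 + 6t + 4

Write f(t) = at^2 + bt + c. Substituting each data point gives a linear system:
  c = 4
  a + b + c = 14
  16a + 4b + c = 92
Solving the system yields a = 4, b = 6, c = 4.
So f(t) = 4t² + 6t + 4.
Check: f(0) = 4. ✓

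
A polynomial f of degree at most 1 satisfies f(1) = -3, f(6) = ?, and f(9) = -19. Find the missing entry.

The 2 known points determine the degree-1 polynomial uniquely.
Write f(x) = ax + b. Substituting each data point gives a linear system:
  a + b = -3
  9a + b = -19
Solving the system yields a = -2, b = -1.
So f(x) = -2x - 1.
Then f(6) = -13.

-13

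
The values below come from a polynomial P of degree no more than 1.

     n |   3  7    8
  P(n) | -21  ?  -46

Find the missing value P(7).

The 2 known points determine the degree-1 polynomial uniquely.
Write P(n) = an + b. Substituting each data point gives a linear system:
  3a + b = -21
  8a + b = -46
Solving the system yields a = -5, b = -6.
So P(n) = -5n - 6.
Then P(7) = -41.

-41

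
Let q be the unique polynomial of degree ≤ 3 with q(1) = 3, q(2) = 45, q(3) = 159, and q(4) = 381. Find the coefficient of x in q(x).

0

Write q(x) = ax^3 + bx^2 + cx + d. Substituting each data point gives a linear system:
  a + b + c + d = 3
  8a + 4b + 2c + d = 45
  27a + 9b + 3c + d = 159
  64a + 16b + 4c + d = 381
Solving the system yields a = 6, b = 0, c = 0, d = -3.
So q(x) = 6x^3 - 3.
The coefficient of x is 0.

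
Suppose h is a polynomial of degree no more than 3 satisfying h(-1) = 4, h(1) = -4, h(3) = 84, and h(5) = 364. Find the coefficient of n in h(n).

-6

Write h(n) = an^3 + bn^2 + cn + d. Substituting each data point gives a linear system:
  -a + b - c + d = 4
  a + b + c + d = -4
  27a + 9b + 3c + d = 84
  125a + 25b + 5c + d = 364
Solving the system yields a = 2, b = 6, c = -6, d = -6.
So h(n) = 2n^3 + 6n^2 - 6n - 6.
The coefficient of n is -6.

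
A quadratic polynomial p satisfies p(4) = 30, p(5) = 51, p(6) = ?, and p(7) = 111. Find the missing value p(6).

On equispaced nodes a degree-2 polynomial has vanishing third forward difference, so
  - p(4) + 3·p(5) - 3·p(6) + p(7) = 0.
Substituting the known values and solving for p(6):
  -3·p(6) = -234
  p(6) = 78.

78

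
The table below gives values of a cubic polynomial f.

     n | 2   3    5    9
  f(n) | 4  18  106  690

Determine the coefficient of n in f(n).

-5

Write f(n) = an^3 + bn^2 + cn + d. Substituting each data point gives a linear system:
  8a + 4b + 2c + d = 4
  27a + 9b + 3c + d = 18
  125a + 25b + 5c + d = 106
  729a + 81b + 9c + d = 690
Solving the system yields a = 1, b = 0, c = -5, d = 6.
So f(n) = n^3 - 5n + 6.
The coefficient of n is -5.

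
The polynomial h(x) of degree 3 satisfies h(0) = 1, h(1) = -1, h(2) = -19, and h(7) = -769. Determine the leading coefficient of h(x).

Write h(x) = ax^3 + bx^2 + cx + d. Substituting each data point gives a linear system:
  d = 1
  a + b + c + d = -1
  8a + 4b + 2c + d = -19
  343a + 49b + 7c + d = -769
Solving the system yields a = -2, b = -2, c = 2, d = 1.
So h(x) = -2x^3 - 2x^2 + 2x + 1.
The leading coefficient is -2.

-2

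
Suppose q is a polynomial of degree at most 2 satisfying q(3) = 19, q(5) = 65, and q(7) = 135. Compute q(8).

179

Using the Lagrange interpolation formula with nodes 3, 5, 7:
  L_0(x) = (x - 5)(x - 7) / 8
  L_1(x) = (x - 3)(x - 7) / -4
  L_2(x) = (x - 3)(x - 5) / 8
Then q(x) = 19·L_0(x) + 65·L_1(x) + 135·L_2(x).
Expanding and collecting terms gives q(x) = 3x^2 - x - 5.
Evaluating at x = 8: q(8) = 179.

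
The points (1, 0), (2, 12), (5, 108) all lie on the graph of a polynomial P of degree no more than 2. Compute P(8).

294

Using the Lagrange interpolation formula with nodes 1, 2, 5:
  L_0(u) = (u - 2)(u - 5) / 4
  L_1(u) = (u - 1)(u - 5) / -3
  L_2(u) = (u - 1)(u - 2) / 12
Then P(u) = 0·L_0(u) + 12·L_1(u) + 108·L_2(u).
Expanding and collecting terms gives P(u) = 5u^2 - 3u - 2.
Evaluating at u = 8: P(8) = 294.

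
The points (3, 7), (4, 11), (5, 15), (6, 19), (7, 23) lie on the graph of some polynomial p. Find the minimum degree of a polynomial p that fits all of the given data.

Forward differences of the values at x = 3, 4, 5, 6, 7:
  p  : 7  11  15  19  23
  Δ  : 4  4  4  4
  Δ^2: 0  0  0
  Δ^3: 0  0
  Δ^4: 0
The first differences are constant (4) and nonzero, while all higher differences vanish, so the minimal degree is 1.

1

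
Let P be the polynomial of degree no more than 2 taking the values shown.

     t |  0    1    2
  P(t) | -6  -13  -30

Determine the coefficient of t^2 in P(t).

Write P(t) = at^2 + bt + c. Substituting each data point gives a linear system:
  c = -6
  a + b + c = -13
  4a + 2b + c = -30
Solving the system yields a = -5, b = -2, c = -6.
So P(t) = -5t² - 2t - 6.
The leading coefficient is -5.

-5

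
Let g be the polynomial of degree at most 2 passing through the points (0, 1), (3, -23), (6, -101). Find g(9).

-233

Using the Lagrange interpolation formula with nodes 0, 3, 6:
  L_0(s) = (s - 3)(s - 6) / 18
  L_1(s) = s(s - 6) / -9
  L_2(s) = s(s - 3) / 18
Then g(s) = 1·L_0(s) - 23·L_1(s) - 101·L_2(s).
Expanding and collecting terms gives g(s) = -3s^2 + s + 1.
Evaluating at s = 9: g(9) = -233.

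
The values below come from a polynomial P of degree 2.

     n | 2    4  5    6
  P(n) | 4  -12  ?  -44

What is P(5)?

The 3 known points determine the degree-2 polynomial uniquely.
Write P(n) = an^2 + bn + c. Substituting each data point gives a linear system:
  4a + 2b + c = 4
  16a + 4b + c = -12
  36a + 6b + c = -44
Solving the system yields a = -2, b = 4, c = 4.
So P(n) = -2n^2 + 4n + 4.
Then P(5) = -26.

-26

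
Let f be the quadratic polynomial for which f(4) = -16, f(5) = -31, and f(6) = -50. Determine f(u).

Using the Lagrange interpolation formula with nodes 4, 5, 6:
  L_0(u) = (u - 5)(u - 6) / 2
  L_1(u) = (u - 4)(u - 6) / -1
  L_2(u) = (u - 4)(u - 5) / 2
Then f(u) = -16·L_0(u) - 31·L_1(u) - 50·L_2(u).
Expanding and collecting terms gives f(u) = -2u^2 + 3u + 4.
Check: f(5) = -31. ✓

f(u) = -2u^2 + 3u + 4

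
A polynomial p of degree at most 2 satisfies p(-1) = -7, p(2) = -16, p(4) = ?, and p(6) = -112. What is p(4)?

The 3 known points determine the degree-2 polynomial uniquely.
Write p(n) = an^2 + bn + c. Substituting each data point gives a linear system:
  a - b + c = -7
  4a + 2b + c = -16
  36a + 6b + c = -112
Solving the system yields a = -3, b = 0, c = -4.
So p(n) = -3n² - 4.
Then p(4) = -52.

-52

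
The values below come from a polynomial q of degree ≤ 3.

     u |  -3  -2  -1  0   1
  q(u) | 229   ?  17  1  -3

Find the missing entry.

81

The 4 known points determine the degree-3 polynomial uniquely.
Write q(u) = au^3 + bu^2 + cu + d. Substituting each data point gives a linear system:
  -27a + 9b - 3c + d = 229
  -a + b - c + d = 17
  d = 1
  a + b + c + d = -3
Solving the system yields a = -6, b = 6, c = -4, d = 1.
So q(u) = -6u³ + 6u² - 4u + 1.
Then q(-2) = 81.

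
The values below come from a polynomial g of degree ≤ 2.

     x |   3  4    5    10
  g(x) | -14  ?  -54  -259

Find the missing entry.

The 3 known points determine the degree-2 polynomial uniquely.
Write g(x) = ax^2 + bx + c. Substituting each data point gives a linear system:
  9a + 3b + c = -14
  25a + 5b + c = -54
  100a + 10b + c = -259
Solving the system yields a = -3, b = 4, c = 1.
So g(x) = -3x^2 + 4x + 1.
Then g(4) = -31.

-31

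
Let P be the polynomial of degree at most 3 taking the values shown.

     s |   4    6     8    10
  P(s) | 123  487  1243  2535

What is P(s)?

P(s) = 3s^3 - 5s^2 + 4s - 5

Write P(s) = as^3 + bs^2 + cs + d. Substituting each data point gives a linear system:
  64a + 16b + 4c + d = 123
  216a + 36b + 6c + d = 487
  512a + 64b + 8c + d = 1243
  1000a + 100b + 10c + d = 2535
Solving the system yields a = 3, b = -5, c = 4, d = -5.
So P(s) = 3s^3 - 5s^2 + 4s - 5.
Check: P(8) = 1243. ✓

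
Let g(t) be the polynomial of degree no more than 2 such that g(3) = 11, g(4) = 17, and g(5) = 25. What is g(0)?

5

Write g(t) = at^2 + bt + c. Substituting each data point gives a linear system:
  9a + 3b + c = 11
  16a + 4b + c = 17
  25a + 5b + c = 25
Solving the system yields a = 1, b = -1, c = 5.
So g(t) = t^2 - t + 5.
Then g(0) = 5.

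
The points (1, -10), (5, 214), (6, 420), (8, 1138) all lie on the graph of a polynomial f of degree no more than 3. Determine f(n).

Using the Lagrange interpolation formula with nodes 1, 5, 6, 8:
  L_0(n) = (n - 5)(n - 6)(n - 8) / -140
  L_1(n) = (n - 1)(n - 6)(n - 8) / 12
  L_2(n) = (n - 1)(n - 5)(n - 8) / -10
  L_3(n) = (n - 1)(n - 5)(n - 6) / 42
Then f(n) = -10·L_0(n) + 214·L_1(n) + 420·L_2(n) + 1138·L_3(n).
Expanding and collecting terms gives f(n) = 3n^3 - 6n^2 - n - 6.
Check: f(5) = 214. ✓

f(n) = 3n^3 - 6n^2 - n - 6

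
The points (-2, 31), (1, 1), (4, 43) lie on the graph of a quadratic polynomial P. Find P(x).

P(x) = 4x^2 - 6x + 3

Using the Lagrange interpolation formula with nodes -2, 1, 4:
  L_0(x) = (x - 1)(x - 4) / 18
  L_1(x) = (x + 2)(x - 4) / -9
  L_2(x) = (x + 2)(x - 1) / 18
Then P(x) = 31·L_0(x) + 1·L_1(x) + 43·L_2(x).
Expanding and collecting terms gives P(x) = 4x² - 6x + 3.
Check: P(-2) = 31. ✓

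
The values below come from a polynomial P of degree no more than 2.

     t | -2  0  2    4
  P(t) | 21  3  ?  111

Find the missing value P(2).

On equispaced nodes a degree-2 polynomial has vanishing third forward difference, so
  - P(-2) + 3·P(0) - 3·P(2) + P(4) = 0.
Substituting the known values and solving for P(2):
  -3·P(2) = -99
  P(2) = 33.

33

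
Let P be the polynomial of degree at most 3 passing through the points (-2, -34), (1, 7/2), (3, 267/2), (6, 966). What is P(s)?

Using the Lagrange interpolation formula with nodes -2, 1, 3, 6:
  L_0(s) = (s - 1)(s - 3)(s - 6) / -120
  L_1(s) = (s + 2)(s - 3)(s - 6) / 30
  L_2(s) = (s + 2)(s - 1)(s - 6) / -30
  L_3(s) = (s + 2)(s - 1)(s - 3) / 120
Then P(s) = -34·L_0(s) + 7/2·L_1(s) + 267/2·L_2(s) + 966·L_3(s).
Expanding and collecting terms gives P(s) = 4s^3 + (5/2)s^2 + 3s - 6.
Check: P(6) = 966. ✓

P(s) = 4s^3 + (5/2)s^2 + 3s - 6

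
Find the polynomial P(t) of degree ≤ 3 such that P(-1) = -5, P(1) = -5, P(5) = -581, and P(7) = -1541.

Write P(t) = at^3 + bt^2 + ct + d. Substituting each data point gives a linear system:
  -a + b - c + d = -5
  a + b + c + d = -5
  125a + 25b + 5c + d = -581
  343a + 49b + 7c + d = -1541
Solving the system yields a = -4, b = -4, c = 4, d = -1.
So P(t) = -4t³ - 4t² + 4t - 1.
Check: P(7) = -1541. ✓

P(t) = -4t^3 - 4t^2 + 4t - 1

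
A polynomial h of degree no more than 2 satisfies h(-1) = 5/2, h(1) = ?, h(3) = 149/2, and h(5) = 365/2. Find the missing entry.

29/2

The 3 known points determine the degree-2 polynomial uniquely.
Write h(u) = au^2 + bu + c. Substituting each data point gives a linear system:
  a - b + c = 5/2
  9a + 3b + c = 149/2
  25a + 5b + c = 365/2
Solving the system yields a = 6, b = 6, c = 5/2.
So h(u) = 6u^2 + 6u + 5/2.
Then h(1) = 29/2.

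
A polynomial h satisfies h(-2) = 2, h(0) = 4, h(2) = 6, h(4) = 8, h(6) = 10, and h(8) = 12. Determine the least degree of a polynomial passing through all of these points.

Forward differences of the values at n = -2, 0, 2, 4, 6, 8:
  h  : 2  4  6  8  10  12
  Δ  : 2  2  2  2  2
  Δ^2: 0  0  0  0
  Δ^3: 0  0  0
  Δ^4: 0  0
  Δ^5: 0
The first differences are constant (2) and nonzero, while all higher differences vanish, so the minimal degree is 1.

1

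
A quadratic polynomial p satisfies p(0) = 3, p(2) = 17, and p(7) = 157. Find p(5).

Write p(u) = au^2 + bu + c. Substituting each data point gives a linear system:
  c = 3
  4a + 2b + c = 17
  49a + 7b + c = 157
Solving the system yields a = 3, b = 1, c = 3.
So p(u) = 3u^2 + u + 3.
Then p(5) = 83.

83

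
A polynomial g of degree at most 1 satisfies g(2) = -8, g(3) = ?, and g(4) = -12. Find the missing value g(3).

-10

The 2 known points determine the degree-1 polynomial uniquely.
Write g(s) = as + b. Substituting each data point gives a linear system:
  2a + b = -8
  4a + b = -12
Solving the system yields a = -2, b = -4.
So g(s) = -2s - 4.
Then g(3) = -10.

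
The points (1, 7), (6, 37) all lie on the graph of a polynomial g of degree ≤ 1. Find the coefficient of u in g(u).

6

Write g(u) = au + b. Substituting each data point gives a linear system:
  a + b = 7
  6a + b = 37
Solving the system yields a = 6, b = 1.
So g(u) = 6u + 1.
The leading coefficient is 6.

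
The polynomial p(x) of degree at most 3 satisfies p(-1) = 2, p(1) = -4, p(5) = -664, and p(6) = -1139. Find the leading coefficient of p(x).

-5

Write p(x) = ax^3 + bx^2 + cx + d. Substituting each data point gives a linear system:
  -a + b - c + d = 2
  a + b + c + d = -4
  125a + 25b + 5c + d = -664
  216a + 36b + 6c + d = -1139
Solving the system yields a = -5, b = -2, c = 2, d = 1.
So p(x) = -5x^3 - 2x^2 + 2x + 1.
The leading coefficient is -5.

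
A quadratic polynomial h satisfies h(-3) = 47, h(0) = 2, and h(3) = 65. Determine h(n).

h(n) = 6n^2 + 3n + 2

Write h(n) = an^2 + bn + c. Substituting each data point gives a linear system:
  9a - 3b + c = 47
  c = 2
  9a + 3b + c = 65
Solving the system yields a = 6, b = 3, c = 2.
So h(n) = 6n² + 3n + 2.
Check: h(0) = 2. ✓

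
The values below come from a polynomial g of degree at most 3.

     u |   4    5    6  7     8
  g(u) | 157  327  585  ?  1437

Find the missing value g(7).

949

The 4 known points determine the degree-3 polynomial uniquely.
Write g(u) = au^3 + bu^2 + cu + d. Substituting each data point gives a linear system:
  64a + 16b + 4c + d = 157
  125a + 25b + 5c + d = 327
  216a + 36b + 6c + d = 585
  512a + 64b + 8c + d = 1437
Solving the system yields a = 3, b = -1, c = -4, d = -3.
So g(u) = 3u^3 - u^2 - 4u - 3.
Then g(7) = 949.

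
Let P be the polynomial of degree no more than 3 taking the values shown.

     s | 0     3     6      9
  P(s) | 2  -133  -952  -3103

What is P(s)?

P(s) = -4s^3 - 2s^2 - 3s + 2

Write P(s) = as^3 + bs^2 + cs + d. Substituting each data point gives a linear system:
  d = 2
  27a + 9b + 3c + d = -133
  216a + 36b + 6c + d = -952
  729a + 81b + 9c + d = -3103
Solving the system yields a = -4, b = -2, c = -3, d = 2.
So P(s) = -4s^3 - 2s^2 - 3s + 2.
Check: P(9) = -3103. ✓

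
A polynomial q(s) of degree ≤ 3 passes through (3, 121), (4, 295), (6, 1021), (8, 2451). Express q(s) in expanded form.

Using the Lagrange interpolation formula with nodes 3, 4, 6, 8:
  L_0(s) = (s - 4)(s - 6)(s - 8) / -15
  L_1(s) = (s - 3)(s - 6)(s - 8) / 8
  L_2(s) = (s - 3)(s - 4)(s - 8) / -12
  L_3(s) = (s - 3)(s - 4)(s - 6) / 40
Then q(s) = 121·L_0(s) + 295·L_1(s) + 1021·L_2(s) + 2451·L_3(s).
Expanding and collecting terms gives q(s) = 5s³ - 2s² + 3s - 5.
Check: q(3) = 121. ✓

q(s) = 5s^3 - 2s^2 + 3s - 5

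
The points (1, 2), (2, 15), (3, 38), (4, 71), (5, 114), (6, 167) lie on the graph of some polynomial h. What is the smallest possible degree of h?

2

Forward differences of the values at u = 1, 2, 3, 4, 5, 6:
  h  : 2  15  38  71  114  167
  Δ  : 13  23  33  43  53
  Δ^2: 10  10  10  10
  Δ^3: 0  0  0
  Δ^4: 0  0
  Δ^5: 0
The second differences are constant (10) and nonzero, while all higher differences vanish, so the minimal degree is 2.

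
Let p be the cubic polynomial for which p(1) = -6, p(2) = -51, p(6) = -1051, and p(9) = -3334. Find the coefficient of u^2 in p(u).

Write p(u) = au^3 + bu^2 + cu + d. Substituting each data point gives a linear system:
  a + b + c + d = -6
  8a + 4b + 2c + d = -51
  216a + 36b + 6c + d = -1051
  729a + 81b + 9c + d = -3334
Solving the system yields a = -4, b = -5, c = -2, d = 5.
So p(u) = -4u^3 - 5u^2 - 2u + 5.
The coefficient of u^2 is -5.

-5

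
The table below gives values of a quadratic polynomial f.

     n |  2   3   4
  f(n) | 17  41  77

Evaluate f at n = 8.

341

Write f(n) = an^2 + bn + c. Substituting each data point gives a linear system:
  4a + 2b + c = 17
  9a + 3b + c = 41
  16a + 4b + c = 77
Solving the system yields a = 6, b = -6, c = 5.
So f(n) = 6n^2 - 6n + 5.
Then f(8) = 341.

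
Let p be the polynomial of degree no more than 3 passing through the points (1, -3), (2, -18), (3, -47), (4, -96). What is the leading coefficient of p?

-1

Write p(s) = as^3 + bs^2 + cs + d. Substituting each data point gives a linear system:
  a + b + c + d = -3
  8a + 4b + 2c + d = -18
  27a + 9b + 3c + d = -47
  64a + 16b + 4c + d = -96
Solving the system yields a = -1, b = -1, c = -5, d = 4.
So p(s) = -s³ - s² - 5s + 4.
The leading coefficient is -1.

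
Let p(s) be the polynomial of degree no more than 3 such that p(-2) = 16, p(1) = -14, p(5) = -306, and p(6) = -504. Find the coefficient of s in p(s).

Write p(s) = as^3 + bs^2 + cs + d. Substituting each data point gives a linear system:
  -8a + 4b - 2c + d = 16
  a + b + c + d = -14
  125a + 25b + 5c + d = -306
  216a + 36b + 6c + d = -504
Solving the system yields a = -2, b = -1, c = -5, d = -6.
So p(s) = -2s^3 - s^2 - 5s - 6.
The coefficient of s is -5.

-5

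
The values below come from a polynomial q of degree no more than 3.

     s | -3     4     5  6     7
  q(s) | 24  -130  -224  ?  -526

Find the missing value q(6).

The 4 known points determine the degree-3 polynomial uniquely.
Write q(s) = as^3 + bs^2 + cs + d. Substituting each data point gives a linear system:
  -27a + 9b - 3c + d = 24
  64a + 16b + 4c + d = -130
  125a + 25b + 5c + d = -224
  343a + 49b + 7c + d = -526
Solving the system yields a = -1, b = -3, c = -6, d = 6.
So q(s) = -s^3 - 3s^2 - 6s + 6.
Then q(6) = -354.

-354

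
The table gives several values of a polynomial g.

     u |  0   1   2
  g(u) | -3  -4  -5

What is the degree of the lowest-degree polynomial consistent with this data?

Forward differences of the values at u = 0, 1, 2:
  g  : -3  -4  -5
  Δ  : -1  -1
  Δ^2: 0
The first differences are constant (-1) and nonzero, while all higher differences vanish, so the minimal degree is 1.

1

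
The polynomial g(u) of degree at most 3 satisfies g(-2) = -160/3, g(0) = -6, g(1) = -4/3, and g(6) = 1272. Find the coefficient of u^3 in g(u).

Write g(u) = au^3 + bu^2 + cu + d. Substituting each data point gives a linear system:
  -8a + 4b - 2c + d = -160/3
  d = -6
  a + b + c + d = -4/3
  216a + 36b + 6c + d = 1272
Solving the system yields a = 6, b = -1/3, c = -1, d = -6.
So g(u) = 6u^3 - (1/3)u^2 - u - 6.
The leading coefficient is 6.

6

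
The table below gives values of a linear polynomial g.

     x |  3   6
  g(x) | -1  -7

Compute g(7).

Write g(x) = ax + b. Substituting each data point gives a linear system:
  3a + b = -1
  6a + b = -7
Solving the system yields a = -2, b = 5.
So g(x) = -2x + 5.
Then g(7) = -9.

-9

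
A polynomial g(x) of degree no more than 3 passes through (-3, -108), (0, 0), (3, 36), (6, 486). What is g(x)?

Write g(x) = ax^3 + bx^2 + cx + d. Substituting each data point gives a linear system:
  -27a + 9b - 3c + d = -108
  d = 0
  27a + 9b + 3c + d = 36
  216a + 36b + 6c + d = 486
Solving the system yields a = 3, b = -4, c = -3, d = 0.
So g(x) = 3x^3 - 4x^2 - 3x.
Check: g(-3) = -108. ✓

g(x) = 3x^3 - 4x^2 - 3x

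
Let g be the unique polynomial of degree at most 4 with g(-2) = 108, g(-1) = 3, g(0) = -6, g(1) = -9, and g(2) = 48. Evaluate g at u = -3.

Forward differences of the values at u = -2, -1, 0, 1, 2:
  g  : 108  3  -6  -9  48
  Δ  : -105  -9  -3  57
  Δ^2: 96  6  60
  Δ^3: -90  54
  Δ^4: 144
The fourth differences are constant, confirming degree 4.
Interpolating (Newton forward form) and evaluating at u = -3 gives g(-3) = 543.

543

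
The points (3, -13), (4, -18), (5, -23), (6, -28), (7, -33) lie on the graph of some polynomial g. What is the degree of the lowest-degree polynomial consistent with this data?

Forward differences of the values at t = 3, 4, 5, 6, 7:
  g  : -13  -18  -23  -28  -33
  Δ  : -5  -5  -5  -5
  Δ^2: 0  0  0
  Δ^3: 0  0
  Δ^4: 0
The first differences are constant (-5) and nonzero, while all higher differences vanish, so the minimal degree is 1.

1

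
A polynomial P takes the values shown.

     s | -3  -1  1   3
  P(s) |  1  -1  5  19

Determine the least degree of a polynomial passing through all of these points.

Forward differences of the values at s = -3, -1, 1, 3:
  P  : 1  -1  5  19
  Δ  : -2  6  14
  Δ^2: 8  8
  Δ^3: 0
The second differences are constant (8) and nonzero, while all higher differences vanish, so the minimal degree is 2.

2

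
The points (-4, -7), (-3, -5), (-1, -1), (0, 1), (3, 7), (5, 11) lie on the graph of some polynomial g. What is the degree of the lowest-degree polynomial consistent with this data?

1

Divided differences on the nodes -4, -3, -1, 0, 3, 5:
  order 0: -7  -5  -1  1  7  11
  order 1: 2  2  2  2  2
  order 2: 0  0  0  0
  order 3: 0  0  0
  order 4: 0  0
  order 5: 0
The order-1 divided differences are all 2 (nonzero) and every higher order vanishes, so the data lies on a polynomial of degree exactly 1.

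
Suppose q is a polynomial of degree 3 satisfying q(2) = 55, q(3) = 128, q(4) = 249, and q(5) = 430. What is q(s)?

Using the Lagrange interpolation formula with nodes 2, 3, 4, 5:
  L_0(s) = (s - 3)(s - 4)(s - 5) / -6
  L_1(s) = (s - 2)(s - 4)(s - 5) / 2
  L_2(s) = (s - 2)(s - 3)(s - 5) / -2
  L_3(s) = (s - 2)(s - 3)(s - 4) / 6
Then q(s) = 55·L_0(s) + 128·L_1(s) + 249·L_2(s) + 430·L_3(s).
Expanding and collecting terms gives q(s) = 2s^3 + 6s^2 + 5s + 5.
Check: q(5) = 430. ✓

q(s) = 2s^3 + 6s^2 + 5s + 5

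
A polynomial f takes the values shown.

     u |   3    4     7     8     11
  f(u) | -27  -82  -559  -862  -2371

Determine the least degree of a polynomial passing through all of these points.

Divided differences on the nodes 3, 4, 7, 8, 11:
  order 0: -27  -82  -559  -862  -2371
  order 1: -55  -159  -303  -503
  order 2: -26  -36  -50
  order 3: -2  -2
  order 4: 0
The order-3 divided differences are all -2 (nonzero) and every higher order vanishes, so the data lies on a polynomial of degree exactly 3.

3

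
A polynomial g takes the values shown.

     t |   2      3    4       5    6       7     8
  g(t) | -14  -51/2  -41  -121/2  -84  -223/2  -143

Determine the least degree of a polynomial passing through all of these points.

2

Forward differences of the values at t = 2, 3, 4, 5, 6, 7, 8:
  g  : -14  -51/2  -41  -121/2  -84  -223/2  -143
  Δ  : -23/2  -31/2  -39/2  -47/2  -55/2  -63/2
  Δ^2: -4  -4  -4  -4  -4
  Δ^3: 0  0  0  0
  Δ^4: 0  0  0
  Δ^5: 0  0
  Δ^6: 0
The second differences are constant (-4) and nonzero, while all higher differences vanish, so the minimal degree is 2.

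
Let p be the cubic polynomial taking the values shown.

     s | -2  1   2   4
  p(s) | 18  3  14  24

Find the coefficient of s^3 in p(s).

-1

Write p(s) = as^3 + bs^2 + cs + d. Substituting each data point gives a linear system:
  -8a + 4b - 2c + d = 18
  a + b + c + d = 3
  8a + 4b + 2c + d = 14
  64a + 16b + 4c + d = 24
Solving the system yields a = -1, b = 5, c = 3, d = -4.
So p(s) = -s³ + 5s² + 3s - 4.
The leading coefficient is -1.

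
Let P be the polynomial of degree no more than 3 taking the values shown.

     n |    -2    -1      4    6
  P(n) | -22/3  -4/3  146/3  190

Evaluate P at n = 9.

Write P(n) = an^3 + bn^2 + cn + d. Substituting each data point gives a linear system:
  -8a + 4b - 2c + d = -22/3
  -a + b - c + d = -4/3
  64a + 16b + 4c + d = 146/3
  216a + 36b + 6c + d = 190
Solving the system yields a = 1, b = -1/3, c = -2, d = -2.
So P(n) = n³ - (1/3)n² - 2n - 2.
Then P(9) = 682.

682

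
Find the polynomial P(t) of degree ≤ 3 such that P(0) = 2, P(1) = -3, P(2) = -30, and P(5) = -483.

Write P(t) = at^3 + bt^2 + ct + d. Substituting each data point gives a linear system:
  d = 2
  a + b + c + d = -3
  8a + 4b + 2c + d = -30
  125a + 25b + 5c + d = -483
Solving the system yields a = -4, b = 1, c = -2, d = 2.
So P(t) = -4t^3 + t^2 - 2t + 2.
Check: P(2) = -30. ✓

P(t) = -4t^3 + t^2 - 2t + 2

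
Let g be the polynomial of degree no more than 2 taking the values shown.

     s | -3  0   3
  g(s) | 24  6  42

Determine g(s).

Using the Lagrange interpolation formula with nodes -3, 0, 3:
  L_0(s) = s(s - 3) / 18
  L_1(s) = (s + 3)(s - 3) / -9
  L_2(s) = (s + 3)s / 18
Then g(s) = 24·L_0(s) + 6·L_1(s) + 42·L_2(s).
Expanding and collecting terms gives g(s) = 3s^2 + 3s + 6.
Check: g(0) = 6. ✓

g(s) = 3s^2 + 3s + 6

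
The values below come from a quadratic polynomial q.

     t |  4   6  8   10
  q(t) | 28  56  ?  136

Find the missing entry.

The 3 known points determine the degree-2 polynomial uniquely.
Write q(t) = at^2 + bt + c. Substituting each data point gives a linear system:
  16a + 4b + c = 28
  36a + 6b + c = 56
  100a + 10b + c = 136
Solving the system yields a = 1, b = 4, c = -4.
So q(t) = t^2 + 4t - 4.
Then q(8) = 92.

92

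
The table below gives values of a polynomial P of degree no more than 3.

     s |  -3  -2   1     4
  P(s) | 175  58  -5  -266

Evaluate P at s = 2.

Using the Lagrange interpolation formula with nodes -3, -2, 1, 4:
  L_0(s) = (s + 2)(s - 1)(s - 4) / -28
  L_1(s) = (s + 3)(s - 1)(s - 4) / 18
  L_2(s) = (s + 3)(s + 2)(s - 4) / -36
  L_3(s) = (s + 3)(s + 2)(s - 1) / 126
Then P(s) = 175·L_0(s) + 58·L_1(s) - 5·L_2(s) - 266·L_3(s).
Expanding and collecting terms gives P(s) = -5s^3 + 4s^2 - 2s - 2.
Evaluating at s = 2: P(2) = -30.

-30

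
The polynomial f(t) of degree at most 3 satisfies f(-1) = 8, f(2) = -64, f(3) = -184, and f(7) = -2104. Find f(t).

Write f(t) = at^3 + bt^2 + ct + d. Substituting each data point gives a linear system:
  -a + b - c + d = 8
  8a + 4b + 2c + d = -64
  27a + 9b + 3c + d = -184
  343a + 49b + 7c + d = -2104
Solving the system yields a = -6, b = 0, c = -6, d = -4.
So f(t) = -6t^3 - 6t - 4.
Check: f(7) = -2104. ✓

f(t) = -6t^3 - 6t - 4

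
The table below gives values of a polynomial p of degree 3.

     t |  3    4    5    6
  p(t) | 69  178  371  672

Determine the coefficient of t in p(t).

Write p(t) = at^3 + bt^2 + ct + d. Substituting each data point gives a linear system:
  27a + 9b + 3c + d = 69
  64a + 16b + 4c + d = 178
  125a + 25b + 5c + d = 371
  216a + 36b + 6c + d = 672
Solving the system yields a = 4, b = -6, c = 3, d = 6.
So p(t) = 4t^3 - 6t^2 + 3t + 6.
The coefficient of t is 3.

3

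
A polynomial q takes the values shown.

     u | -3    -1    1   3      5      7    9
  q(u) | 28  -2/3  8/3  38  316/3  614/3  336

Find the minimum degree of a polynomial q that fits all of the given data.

Forward differences of the values at u = -3, -1, 1, 3, 5, 7, 9:
  q  : 28  -2/3  8/3  38  316/3  614/3  336
  Δ  : -86/3  10/3  106/3  202/3  298/3  394/3
  Δ^2: 32  32  32  32  32
  Δ^3: 0  0  0  0
  Δ^4: 0  0  0
  Δ^5: 0  0
  Δ^6: 0
The second differences are constant (32) and nonzero, while all higher differences vanish, so the minimal degree is 2.

2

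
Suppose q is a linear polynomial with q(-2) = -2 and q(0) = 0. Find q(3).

3

Write q(s) = as + b. Substituting each data point gives a linear system:
  -2a + b = -2
  b = 0
Solving the system yields a = 1, b = 0.
So q(s) = s.
Then q(3) = 3.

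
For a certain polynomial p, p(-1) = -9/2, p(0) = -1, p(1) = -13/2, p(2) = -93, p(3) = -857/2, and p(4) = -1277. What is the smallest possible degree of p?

Forward differences of the values at u = -1, 0, 1, 2, 3, 4:
  p  : -9/2  -1  -13/2  -93  -857/2  -1277
  Δ  : 7/2  -11/2  -173/2  -671/2  -1697/2
  Δ^2: -9  -81  -249  -513
  Δ^3: -72  -168  -264
  Δ^4: -96  -96
  Δ^5: 0
The fourth differences are constant (-96) and nonzero, while all higher differences vanish, so the minimal degree is 4.

4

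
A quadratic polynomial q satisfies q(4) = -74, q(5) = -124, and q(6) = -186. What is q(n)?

Using the Lagrange interpolation formula with nodes 4, 5, 6:
  L_0(n) = (n - 5)(n - 6) / 2
  L_1(n) = (n - 4)(n - 6) / -1
  L_2(n) = (n - 4)(n - 5) / 2
Then q(n) = -74·L_0(n) - 124·L_1(n) - 186·L_2(n).
Expanding and collecting terms gives q(n) = -6n² + 4n + 6.
Check: q(5) = -124. ✓

q(n) = -6n^2 + 4n + 6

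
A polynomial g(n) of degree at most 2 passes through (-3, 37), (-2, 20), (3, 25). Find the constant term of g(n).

4

Write g(n) = an^2 + bn + c. Substituting each data point gives a linear system:
  9a - 3b + c = 37
  4a - 2b + c = 20
  9a + 3b + c = 25
Solving the system yields a = 3, b = -2, c = 4.
So g(n) = 3n² - 2n + 4.
The constant term is 4.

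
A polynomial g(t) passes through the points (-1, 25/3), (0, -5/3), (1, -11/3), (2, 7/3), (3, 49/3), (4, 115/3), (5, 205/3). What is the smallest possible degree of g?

Forward differences of the values at t = -1, 0, 1, 2, 3, 4, 5:
  g  : 25/3  -5/3  -11/3  7/3  49/3  115/3  205/3
  Δ  : -10  -2  6  14  22  30
  Δ^2: 8  8  8  8  8
  Δ^3: 0  0  0  0
  Δ^4: 0  0  0
  Δ^5: 0  0
  Δ^6: 0
The second differences are constant (8) and nonzero, while all higher differences vanish, so the minimal degree is 2.

2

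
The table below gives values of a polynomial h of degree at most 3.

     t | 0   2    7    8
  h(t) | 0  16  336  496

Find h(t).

Write h(t) = at^3 + bt^2 + ct + d. Substituting each data point gives a linear system:
  d = 0
  8a + 4b + 2c + d = 16
  343a + 49b + 7c + d = 336
  512a + 64b + 8c + d = 496
Solving the system yields a = 1, b = -1, c = 6, d = 0.
So h(t) = t³ - t² + 6t.
Check: h(8) = 496. ✓

h(t) = t^3 - t^2 + 6t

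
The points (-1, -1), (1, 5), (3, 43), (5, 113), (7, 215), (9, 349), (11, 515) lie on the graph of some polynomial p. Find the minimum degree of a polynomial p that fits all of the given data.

2

Forward differences of the values at u = -1, 1, 3, 5, 7, 9, 11:
  p  : -1  5  43  113  215  349  515
  Δ  : 6  38  70  102  134  166
  Δ^2: 32  32  32  32  32
  Δ^3: 0  0  0  0
  Δ^4: 0  0  0
  Δ^5: 0  0
  Δ^6: 0
The second differences are constant (32) and nonzero, while all higher differences vanish, so the minimal degree is 2.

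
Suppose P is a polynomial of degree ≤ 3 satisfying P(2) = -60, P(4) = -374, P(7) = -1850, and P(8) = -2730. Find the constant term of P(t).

Write P(t) = at^3 + bt^2 + ct + d. Substituting each data point gives a linear system:
  8a + 4b + 2c + d = -60
  64a + 16b + 4c + d = -374
  343a + 49b + 7c + d = -1850
  512a + 64b + 8c + d = -2730
Solving the system yields a = -5, b = -2, c = -5, d = -2.
So P(t) = -5t^3 - 2t^2 - 5t - 2.
The constant term is -2.

-2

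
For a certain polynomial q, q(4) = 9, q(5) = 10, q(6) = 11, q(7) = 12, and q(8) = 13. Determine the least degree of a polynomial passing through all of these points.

Forward differences of the values at n = 4, 5, 6, 7, 8:
  q  : 9  10  11  12  13
  Δ  : 1  1  1  1
  Δ^2: 0  0  0
  Δ^3: 0  0
  Δ^4: 0
The first differences are constant (1) and nonzero, while all higher differences vanish, so the minimal degree is 1.

1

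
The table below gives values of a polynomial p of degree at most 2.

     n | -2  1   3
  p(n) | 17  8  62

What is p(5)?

Write p(n) = an^2 + bn + c. Substituting each data point gives a linear system:
  4a - 2b + c = 17
  a + b + c = 8
  9a + 3b + c = 62
Solving the system yields a = 6, b = 3, c = -1.
So p(n) = 6n^2 + 3n - 1.
Then p(5) = 164.

164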